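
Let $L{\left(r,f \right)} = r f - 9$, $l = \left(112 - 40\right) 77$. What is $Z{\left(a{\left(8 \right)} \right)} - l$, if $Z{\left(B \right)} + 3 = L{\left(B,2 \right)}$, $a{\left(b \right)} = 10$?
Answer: $-5536$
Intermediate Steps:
$l = 5544$ ($l = 72 \cdot 77 = 5544$)
$L{\left(r,f \right)} = -9 + f r$ ($L{\left(r,f \right)} = f r - 9 = -9 + f r$)
$Z{\left(B \right)} = -12 + 2 B$ ($Z{\left(B \right)} = -3 + \left(-9 + 2 B\right) = -12 + 2 B$)
$Z{\left(a{\left(8 \right)} \right)} - l = \left(-12 + 2 \cdot 10\right) - 5544 = \left(-12 + 20\right) - 5544 = 8 - 5544 = -5536$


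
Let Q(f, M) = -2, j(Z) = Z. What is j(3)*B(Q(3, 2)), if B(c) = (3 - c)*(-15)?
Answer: -225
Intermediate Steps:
B(c) = -45 + 15*c
j(3)*B(Q(3, 2)) = 3*(-45 + 15*(-2)) = 3*(-45 - 30) = 3*(-75) = -225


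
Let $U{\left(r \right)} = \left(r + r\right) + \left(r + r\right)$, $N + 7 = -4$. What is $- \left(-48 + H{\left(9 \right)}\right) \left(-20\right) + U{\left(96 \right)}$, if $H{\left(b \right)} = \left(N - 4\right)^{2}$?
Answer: $3924$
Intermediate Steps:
$N = -11$ ($N = -7 - 4 = -11$)
$H{\left(b \right)} = 225$ ($H{\left(b \right)} = \left(-11 - 4\right)^{2} = \left(-15\right)^{2} = 225$)
$U{\left(r \right)} = 4 r$ ($U{\left(r \right)} = 2 r + 2 r = 4 r$)
$- \left(-48 + H{\left(9 \right)}\right) \left(-20\right) + U{\left(96 \right)} = - \left(-48 + 225\right) \left(-20\right) + 4 \cdot 96 = - 177 \left(-20\right) + 384 = \left(-1\right) \left(-3540\right) + 384 = 3540 + 384 = 3924$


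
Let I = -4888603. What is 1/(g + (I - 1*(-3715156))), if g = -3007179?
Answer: -1/4180626 ≈ -2.3920e-7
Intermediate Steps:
1/(g + (I - 1*(-3715156))) = 1/(-3007179 + (-4888603 - 1*(-3715156))) = 1/(-3007179 + (-4888603 + 3715156)) = 1/(-3007179 - 1173447) = 1/(-4180626) = -1/4180626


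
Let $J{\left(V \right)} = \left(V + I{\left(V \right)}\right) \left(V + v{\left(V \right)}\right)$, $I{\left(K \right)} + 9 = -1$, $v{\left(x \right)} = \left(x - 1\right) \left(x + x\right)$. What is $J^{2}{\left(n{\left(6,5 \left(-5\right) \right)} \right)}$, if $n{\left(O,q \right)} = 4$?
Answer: $28224$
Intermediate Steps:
$v{\left(x \right)} = 2 x \left(-1 + x\right)$ ($v{\left(x \right)} = \left(-1 + x\right) 2 x = 2 x \left(-1 + x\right)$)
$I{\left(K \right)} = -10$ ($I{\left(K \right)} = -9 - 1 = -10$)
$J{\left(V \right)} = \left(-10 + V\right) \left(V + 2 V \left(-1 + V\right)\right)$ ($J{\left(V \right)} = \left(V - 10\right) \left(V + 2 V \left(-1 + V\right)\right) = \left(-10 + V\right) \left(V + 2 V \left(-1 + V\right)\right)$)
$J^{2}{\left(n{\left(6,5 \left(-5\right) \right)} \right)} = \left(4 \left(10 - 84 + 2 \cdot 4^{2}\right)\right)^{2} = \left(4 \left(10 - 84 + 2 \cdot 16\right)\right)^{2} = \left(4 \left(10 - 84 + 32\right)\right)^{2} = \left(4 \left(-42\right)\right)^{2} = \left(-168\right)^{2} = 28224$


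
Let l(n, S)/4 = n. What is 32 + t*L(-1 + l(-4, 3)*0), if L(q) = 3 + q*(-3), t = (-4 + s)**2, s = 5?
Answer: 38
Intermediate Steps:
l(n, S) = 4*n
t = 1 (t = (-4 + 5)**2 = 1**2 = 1)
L(q) = 3 - 3*q
32 + t*L(-1 + l(-4, 3)*0) = 32 + 1*(3 - 3*(-1 + (4*(-4))*0)) = 32 + 1*(3 - 3*(-1 - 16*0)) = 32 + 1*(3 - 3*(-1 + 0)) = 32 + 1*(3 - 3*(-1)) = 32 + 1*(3 + 3) = 32 + 1*6 = 32 + 6 = 38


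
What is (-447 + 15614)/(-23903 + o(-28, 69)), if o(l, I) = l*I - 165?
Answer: -15167/26000 ≈ -0.58335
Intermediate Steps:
o(l, I) = -165 + I*l (o(l, I) = I*l - 165 = -165 + I*l)
(-447 + 15614)/(-23903 + o(-28, 69)) = (-447 + 15614)/(-23903 + (-165 + 69*(-28))) = 15167/(-23903 + (-165 - 1932)) = 15167/(-23903 - 2097) = 15167/(-26000) = 15167*(-1/26000) = -15167/26000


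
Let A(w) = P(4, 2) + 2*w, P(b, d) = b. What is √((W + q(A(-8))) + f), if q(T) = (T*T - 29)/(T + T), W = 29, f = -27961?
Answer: I*√4022898/12 ≈ 167.14*I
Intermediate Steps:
A(w) = 4 + 2*w
q(T) = (-29 + T²)/(2*T) (q(T) = (T² - 29)/((2*T)) = (-29 + T²)*(1/(2*T)) = (-29 + T²)/(2*T))
√((W + q(A(-8))) + f) = √((29 + (-29 + (4 + 2*(-8))²)/(2*(4 + 2*(-8)))) - 27961) = √((29 + (-29 + (4 - 16)²)/(2*(4 - 16))) - 27961) = √((29 + (½)*(-29 + (-12)²)/(-12)) - 27961) = √((29 + (½)*(-1/12)*(-29 + 144)) - 27961) = √((29 + (½)*(-1/12)*115) - 27961) = √((29 - 115/24) - 27961) = √(581/24 - 27961) = √(-670483/24) = I*√4022898/12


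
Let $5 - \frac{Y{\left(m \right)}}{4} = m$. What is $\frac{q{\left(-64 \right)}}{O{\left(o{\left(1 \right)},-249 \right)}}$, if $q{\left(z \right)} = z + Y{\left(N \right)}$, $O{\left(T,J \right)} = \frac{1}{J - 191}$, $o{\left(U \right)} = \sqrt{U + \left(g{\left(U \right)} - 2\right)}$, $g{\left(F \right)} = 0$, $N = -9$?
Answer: $3520$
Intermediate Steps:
$Y{\left(m \right)} = 20 - 4 m$
$o{\left(U \right)} = \sqrt{-2 + U}$ ($o{\left(U \right)} = \sqrt{U + \left(0 - 2\right)} = \sqrt{U - 2} = \sqrt{-2 + U}$)
$O{\left(T,J \right)} = \frac{1}{-191 + J}$
$q{\left(z \right)} = 56 + z$ ($q{\left(z \right)} = z + \left(20 - -36\right) = z + \left(20 + 36\right) = z + 56 = 56 + z$)
$\frac{q{\left(-64 \right)}}{O{\left(o{\left(1 \right)},-249 \right)}} = \frac{56 - 64}{\frac{1}{-191 - 249}} = - \frac{8}{\frac{1}{-440}} = - \frac{8}{- \frac{1}{440}} = \left(-8\right) \left(-440\right) = 3520$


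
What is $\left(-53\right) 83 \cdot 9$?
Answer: $-39591$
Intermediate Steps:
$\left(-53\right) 83 \cdot 9 = \left(-4399\right) 9 = -39591$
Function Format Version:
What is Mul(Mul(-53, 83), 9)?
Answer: -39591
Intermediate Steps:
Mul(Mul(-53, 83), 9) = Mul(-4399, 9) = -39591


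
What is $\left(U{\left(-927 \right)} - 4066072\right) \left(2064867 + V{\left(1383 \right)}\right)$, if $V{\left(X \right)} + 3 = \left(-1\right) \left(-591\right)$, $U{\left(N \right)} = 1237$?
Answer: $-8395733774925$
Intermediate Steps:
$V{\left(X \right)} = 588$ ($V{\left(X \right)} = -3 - -591 = -3 + 591 = 588$)
$\left(U{\left(-927 \right)} - 4066072\right) \left(2064867 + V{\left(1383 \right)}\right) = \left(1237 - 4066072\right) \left(2064867 + 588\right) = \left(-4064835\right) 2065455 = -8395733774925$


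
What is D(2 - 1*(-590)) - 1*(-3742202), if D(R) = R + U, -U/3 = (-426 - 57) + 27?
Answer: 3744162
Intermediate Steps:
U = 1368 (U = -3*((-426 - 57) + 27) = -3*(-483 + 27) = -3*(-456) = 1368)
D(R) = 1368 + R (D(R) = R + 1368 = 1368 + R)
D(2 - 1*(-590)) - 1*(-3742202) = (1368 + (2 - 1*(-590))) - 1*(-3742202) = (1368 + (2 + 590)) + 3742202 = (1368 + 592) + 3742202 = 1960 + 3742202 = 3744162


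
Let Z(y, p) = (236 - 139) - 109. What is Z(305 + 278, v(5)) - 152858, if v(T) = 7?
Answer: -152870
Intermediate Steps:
Z(y, p) = -12 (Z(y, p) = 97 - 109 = -12)
Z(305 + 278, v(5)) - 152858 = -12 - 152858 = -152870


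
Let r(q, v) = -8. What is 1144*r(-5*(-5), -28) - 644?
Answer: -9796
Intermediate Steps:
1144*r(-5*(-5), -28) - 644 = 1144*(-8) - 644 = -9152 - 644 = -9796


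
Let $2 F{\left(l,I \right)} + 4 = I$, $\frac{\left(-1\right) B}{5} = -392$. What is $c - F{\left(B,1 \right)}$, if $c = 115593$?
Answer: $\frac{231189}{2} \approx 1.1559 \cdot 10^{5}$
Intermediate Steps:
$B = 1960$ ($B = \left(-5\right) \left(-392\right) = 1960$)
$F{\left(l,I \right)} = -2 + \frac{I}{2}$
$c - F{\left(B,1 \right)} = 115593 - \left(-2 + \frac{1}{2} \cdot 1\right) = 115593 - \left(-2 + \frac{1}{2}\right) = 115593 - - \frac{3}{2} = 115593 + \frac{3}{2} = \frac{231189}{2}$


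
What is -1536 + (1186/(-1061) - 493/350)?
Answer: -571331773/371350 ≈ -1538.5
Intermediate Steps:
-1536 + (1186/(-1061) - 493/350) = -1536 + (1186*(-1/1061) - 493*1/350) = -1536 + (-1186/1061 - 493/350) = -1536 - 938173/371350 = -571331773/371350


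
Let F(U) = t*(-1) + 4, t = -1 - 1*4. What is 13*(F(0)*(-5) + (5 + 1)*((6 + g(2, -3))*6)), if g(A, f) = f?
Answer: 819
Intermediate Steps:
t = -5 (t = -1 - 4 = -5)
F(U) = 9 (F(U) = -5*(-1) + 4 = 5 + 4 = 9)
13*(F(0)*(-5) + (5 + 1)*((6 + g(2, -3))*6)) = 13*(9*(-5) + (5 + 1)*((6 - 3)*6)) = 13*(-45 + 6*(3*6)) = 13*(-45 + 6*18) = 13*(-45 + 108) = 13*63 = 819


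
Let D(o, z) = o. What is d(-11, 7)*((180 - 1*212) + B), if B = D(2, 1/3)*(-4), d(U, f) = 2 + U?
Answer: 360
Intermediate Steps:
B = -8 (B = 2*(-4) = -8)
d(-11, 7)*((180 - 1*212) + B) = (2 - 11)*((180 - 1*212) - 8) = -9*((180 - 212) - 8) = -9*(-32 - 8) = -9*(-40) = 360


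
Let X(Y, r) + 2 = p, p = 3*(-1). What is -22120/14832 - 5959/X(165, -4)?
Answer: 11034161/9270 ≈ 1190.3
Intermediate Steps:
p = -3
X(Y, r) = -5 (X(Y, r) = -2 - 3 = -5)
-22120/14832 - 5959/X(165, -4) = -22120/14832 - 5959/(-5) = -22120*1/14832 - 5959*(-⅕) = -2765/1854 + 5959/5 = 11034161/9270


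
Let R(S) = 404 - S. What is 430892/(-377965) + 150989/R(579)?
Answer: -1632684671/1889825 ≈ -863.93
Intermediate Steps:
430892/(-377965) + 150989/R(579) = 430892/(-377965) + 150989/(404 - 1*579) = 430892*(-1/377965) + 150989/(404 - 579) = -61556/53995 + 150989/(-175) = -61556/53995 + 150989*(-1/175) = -61556/53995 - 150989/175 = -1632684671/1889825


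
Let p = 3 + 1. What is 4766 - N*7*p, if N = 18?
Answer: 4262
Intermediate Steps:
p = 4
4766 - N*7*p = 4766 - 18*7*4 = 4766 - 126*4 = 4766 - 1*504 = 4766 - 504 = 4262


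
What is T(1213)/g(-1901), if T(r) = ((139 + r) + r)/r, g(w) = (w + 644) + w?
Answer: -2565/3830654 ≈ -0.00066960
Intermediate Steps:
g(w) = 644 + 2*w (g(w) = (644 + w) + w = 644 + 2*w)
T(r) = (139 + 2*r)/r
T(1213)/g(-1901) = (2 + 139/1213)/(644 + 2*(-1901)) = (2 + 139*(1/1213))/(644 - 3802) = (2 + 139/1213)/(-3158) = (2565/1213)*(-1/3158) = -2565/3830654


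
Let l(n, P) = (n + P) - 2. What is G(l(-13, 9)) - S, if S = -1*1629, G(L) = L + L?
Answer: 1617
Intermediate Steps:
l(n, P) = -2 + P + n (l(n, P) = (P + n) - 2 = -2 + P + n)
G(L) = 2*L
S = -1629
G(l(-13, 9)) - S = 2*(-2 + 9 - 13) - 1*(-1629) = 2*(-6) + 1629 = -12 + 1629 = 1617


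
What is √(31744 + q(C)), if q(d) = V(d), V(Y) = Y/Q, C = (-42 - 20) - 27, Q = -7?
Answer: √1556079/7 ≈ 178.20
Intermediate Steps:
C = -89 (C = -62 - 27 = -89)
V(Y) = -Y/7 (V(Y) = Y/(-7) = Y*(-⅐) = -Y/7)
q(d) = -d/7
√(31744 + q(C)) = √(31744 - ⅐*(-89)) = √(31744 + 89/7) = √(222297/7) = √1556079/7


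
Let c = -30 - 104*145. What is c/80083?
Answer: -10/53 ≈ -0.18868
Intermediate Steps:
c = -15110 (c = -30 - 15080 = -15110)
c/80083 = -15110/80083 = -15110*1/80083 = -10/53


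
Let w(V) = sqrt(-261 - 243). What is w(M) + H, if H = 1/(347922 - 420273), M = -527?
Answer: -1/72351 + 6*I*sqrt(14) ≈ -1.3822e-5 + 22.45*I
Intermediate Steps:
w(V) = 6*I*sqrt(14) (w(V) = sqrt(-504) = 6*I*sqrt(14))
H = -1/72351 (H = 1/(-72351) = -1/72351 ≈ -1.3822e-5)
w(M) + H = 6*I*sqrt(14) - 1/72351 = -1/72351 + 6*I*sqrt(14)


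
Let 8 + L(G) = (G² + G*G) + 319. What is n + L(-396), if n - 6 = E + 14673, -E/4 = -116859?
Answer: 796058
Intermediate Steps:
E = 467436 (E = -4*(-116859) = 467436)
L(G) = 311 + 2*G² (L(G) = -8 + ((G² + G*G) + 319) = -8 + ((G² + G²) + 319) = -8 + (2*G² + 319) = -8 + (319 + 2*G²) = 311 + 2*G²)
n = 482115 (n = 6 + (467436 + 14673) = 6 + 482109 = 482115)
n + L(-396) = 482115 + (311 + 2*(-396)²) = 482115 + (311 + 2*156816) = 482115 + (311 + 313632) = 482115 + 313943 = 796058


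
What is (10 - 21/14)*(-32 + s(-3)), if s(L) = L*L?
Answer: -391/2 ≈ -195.50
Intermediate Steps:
s(L) = L**2
(10 - 21/14)*(-32 + s(-3)) = (10 - 21/14)*(-32 + (-3)**2) = (10 - 21/14)*(-32 + 9) = (10 - 1*3/2)*(-23) = (10 - 3/2)*(-23) = (17/2)*(-23) = -391/2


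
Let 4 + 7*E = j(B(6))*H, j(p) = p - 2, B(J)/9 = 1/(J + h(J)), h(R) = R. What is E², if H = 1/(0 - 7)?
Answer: 11449/38416 ≈ 0.29803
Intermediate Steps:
H = -⅐ (H = 1/(-7) = -⅐ ≈ -0.14286)
B(J) = 9/(2*J) (B(J) = 9/(J + J) = 9/((2*J)) = 9*(1/(2*J)) = 9/(2*J))
j(p) = -2 + p
E = -107/196 (E = -4/7 + ((-2 + (9/2)/6)*(-⅐))/7 = -4/7 + ((-2 + (9/2)*(⅙))*(-⅐))/7 = -4/7 + ((-2 + ¾)*(-⅐))/7 = -4/7 + (-5/4*(-⅐))/7 = -4/7 + (⅐)*(5/28) = -4/7 + 5/196 = -107/196 ≈ -0.54592)
E² = (-107/196)² = 11449/38416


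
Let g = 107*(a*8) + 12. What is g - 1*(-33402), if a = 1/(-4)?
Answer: 33200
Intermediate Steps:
a = -¼ ≈ -0.25000
g = -202 (g = 107*(-¼*8) + 12 = 107*(-2) + 12 = -214 + 12 = -202)
g - 1*(-33402) = -202 - 1*(-33402) = -202 + 33402 = 33200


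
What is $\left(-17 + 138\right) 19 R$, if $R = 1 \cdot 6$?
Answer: $13794$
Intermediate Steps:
$R = 6$
$\left(-17 + 138\right) 19 R = \left(-17 + 138\right) 19 \cdot 6 = 121 \cdot 114 = 13794$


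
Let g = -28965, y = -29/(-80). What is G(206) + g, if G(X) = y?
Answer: -2317171/80 ≈ -28965.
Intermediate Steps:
y = 29/80 (y = -29*(-1/80) = 29/80 ≈ 0.36250)
G(X) = 29/80
G(206) + g = 29/80 - 28965 = -2317171/80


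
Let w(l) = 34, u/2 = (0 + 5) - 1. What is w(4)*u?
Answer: 272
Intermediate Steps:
u = 8 (u = 2*((0 + 5) - 1) = 2*(5 - 1) = 2*4 = 8)
w(4)*u = 34*8 = 272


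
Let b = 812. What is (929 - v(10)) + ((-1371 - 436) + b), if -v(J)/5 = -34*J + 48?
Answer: -1526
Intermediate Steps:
v(J) = -240 + 170*J (v(J) = -5*(-34*J + 48) = -5*(48 - 34*J) = -240 + 170*J)
(929 - v(10)) + ((-1371 - 436) + b) = (929 - (-240 + 170*10)) + ((-1371 - 436) + 812) = (929 - (-240 + 1700)) + (-1807 + 812) = (929 - 1*1460) - 995 = (929 - 1460) - 995 = -531 - 995 = -1526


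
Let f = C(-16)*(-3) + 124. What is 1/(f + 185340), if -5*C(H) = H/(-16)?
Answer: 5/927323 ≈ 5.3919e-6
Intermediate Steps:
C(H) = H/80 (C(H) = -H/(5*(-16)) = -H*(-1)/(5*16) = -(-1)*H/80 = H/80)
f = 623/5 (f = ((1/80)*(-16))*(-3) + 124 = -⅕*(-3) + 124 = ⅗ + 124 = 623/5 ≈ 124.60)
1/(f + 185340) = 1/(623/5 + 185340) = 1/(927323/5) = 5/927323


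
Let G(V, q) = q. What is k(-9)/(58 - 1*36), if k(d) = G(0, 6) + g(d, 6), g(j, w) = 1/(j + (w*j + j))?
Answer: 431/1584 ≈ 0.27210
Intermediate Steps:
g(j, w) = 1/(2*j + j*w) (g(j, w) = 1/(j + (j*w + j)) = 1/(j + (j + j*w)) = 1/(2*j + j*w))
k(d) = 6 + 1/(8*d) (k(d) = 6 + 1/(d*(2 + 6)) = 6 + 1/(d*8) = 6 + (1/8)/d = 6 + 1/(8*d))
k(-9)/(58 - 1*36) = (6 + (1/8)/(-9))/(58 - 1*36) = (6 + (1/8)*(-1/9))/(58 - 36) = (6 - 1/72)/22 = (1/22)*(431/72) = 431/1584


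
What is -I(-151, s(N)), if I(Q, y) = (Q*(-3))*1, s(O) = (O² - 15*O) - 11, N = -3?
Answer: -453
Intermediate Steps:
s(O) = -11 + O² - 15*O
I(Q, y) = -3*Q (I(Q, y) = -3*Q*1 = -3*Q)
-I(-151, s(N)) = -(-3)*(-151) = -1*453 = -453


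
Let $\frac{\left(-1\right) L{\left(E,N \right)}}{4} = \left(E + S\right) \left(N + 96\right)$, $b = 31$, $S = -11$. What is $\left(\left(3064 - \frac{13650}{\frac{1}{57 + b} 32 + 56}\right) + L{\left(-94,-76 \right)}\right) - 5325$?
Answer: $\frac{365603}{62} \approx 5896.8$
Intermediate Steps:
$L{\left(E,N \right)} = - 4 \left(-11 + E\right) \left(96 + N\right)$ ($L{\left(E,N \right)} = - 4 \left(E - 11\right) \left(N + 96\right) = - 4 \left(-11 + E\right) \left(96 + N\right)$)
$\left(\left(3064 - \frac{13650}{\frac{1}{57 + b} 32 + 56}\right) + L{\left(-94,-76 \right)}\right) - 5325 = \left(\left(3064 - \frac{13650}{\frac{1}{57 + 31} \cdot 32 + 56}\right) + \left(4224 - -36096 + 44 \left(-76\right) - \left(-376\right) \left(-76\right)\right)\right) - 5325 = \left(\left(3064 - \frac{13650}{\frac{1}{88} \cdot 32 + 56}\right) + \left(4224 + 36096 - 3344 - 28576\right)\right) - 5325 = \left(\left(3064 - \frac{13650}{\frac{1}{88} \cdot 32 + 56}\right) + 8400\right) - 5325 = \left(\left(3064 - \frac{13650}{\frac{4}{11} + 56}\right) + 8400\right) - 5325 = \left(\left(3064 - \frac{13650}{\frac{620}{11}}\right) + 8400\right) - 5325 = \left(\left(3064 - \frac{15015}{62}\right) + 8400\right) - 5325 = \left(\frac{174953}{62} + 8400\right) - 5325 = \frac{695753}{62} - 5325 = \frac{365603}{62}$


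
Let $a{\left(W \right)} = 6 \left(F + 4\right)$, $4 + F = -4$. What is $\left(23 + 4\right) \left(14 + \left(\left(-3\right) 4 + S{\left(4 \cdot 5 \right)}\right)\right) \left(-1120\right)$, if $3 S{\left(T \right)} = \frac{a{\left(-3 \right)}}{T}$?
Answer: $-48384$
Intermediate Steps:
$F = -8$ ($F = -4 - 4 = -8$)
$a{\left(W \right)} = -24$ ($a{\left(W \right)} = 6 \left(-8 + 4\right) = 6 \left(-4\right) = -24$)
$S{\left(T \right)} = - \frac{8}{T}$ ($S{\left(T \right)} = \frac{\left(-24\right) \frac{1}{T}}{3} = - \frac{8}{T}$)
$\left(23 + 4\right) \left(14 + \left(\left(-3\right) 4 + S{\left(4 \cdot 5 \right)}\right)\right) \left(-1120\right) = \left(23 + 4\right) \left(14 - \left(12 + \frac{8}{4 \cdot 5}\right)\right) \left(-1120\right) = 27 \left(14 - \left(12 + \frac{8}{20}\right)\right) \left(-1120\right) = 27 \left(14 - \frac{62}{5}\right) \left(-1120\right) = 27 \cdot \frac{8}{5} \left(-1120\right) = \frac{216}{5} \left(-1120\right) = -48384$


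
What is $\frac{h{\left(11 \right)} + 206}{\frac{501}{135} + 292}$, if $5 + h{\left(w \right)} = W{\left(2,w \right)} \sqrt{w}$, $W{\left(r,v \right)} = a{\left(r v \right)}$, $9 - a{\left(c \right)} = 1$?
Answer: $\frac{9045}{13307} + \frac{360 \sqrt{11}}{13307} \approx 0.76944$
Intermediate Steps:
$a{\left(c \right)} = 8$ ($a{\left(c \right)} = 9 - 1 = 8$)
$W{\left(r,v \right)} = 8$
$h{\left(w \right)} = -5 + 8 \sqrt{w}$
$\frac{h{\left(11 \right)} + 206}{\frac{501}{135} + 292} = \frac{\left(-5 + 8 \sqrt{11}\right) + 206}{\frac{501}{135} + 292} = \frac{201 + 8 \sqrt{11}}{501 \cdot \frac{1}{135} + 292} = \frac{201 + 8 \sqrt{11}}{\frac{167}{45} + 292} = \frac{201 + 8 \sqrt{11}}{\frac{13307}{45}} = \left(201 + 8 \sqrt{11}\right) \frac{45}{13307} = \frac{9045}{13307} + \frac{360 \sqrt{11}}{13307}$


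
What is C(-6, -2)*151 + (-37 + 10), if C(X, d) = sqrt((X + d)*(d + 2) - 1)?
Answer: -27 + 151*I ≈ -27.0 + 151.0*I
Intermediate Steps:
C(X, d) = sqrt(-1 + (2 + d)*(X + d)) (C(X, d) = sqrt((X + d)*(2 + d) - 1) = sqrt((2 + d)*(X + d) - 1) = sqrt(-1 + (2 + d)*(X + d)))
C(-6, -2)*151 + (-37 + 10) = sqrt(-1 + (-2)**2 + 2*(-6) + 2*(-2) - 6*(-2))*151 + (-37 + 10) = sqrt(-1 + 4 - 12 - 4 + 12)*151 - 27 = sqrt(-1)*151 - 27 = I*151 - 27 = 151*I - 27 = -27 + 151*I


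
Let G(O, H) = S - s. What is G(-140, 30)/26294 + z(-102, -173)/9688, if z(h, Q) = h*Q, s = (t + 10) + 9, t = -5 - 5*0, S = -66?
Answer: 669377/368116 ≈ 1.8184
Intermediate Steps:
t = -5 (t = -5 + 0 = -5)
s = 14 (s = (-5 + 10) + 9 = 5 + 9 = 14)
z(h, Q) = Q*h
G(O, H) = -80 (G(O, H) = -66 - 1*14 = -66 - 14 = -80)
G(-140, 30)/26294 + z(-102, -173)/9688 = -80/26294 - 173*(-102)/9688 = -80*1/26294 + 17646*(1/9688) = -40/13147 + 51/28 = 669377/368116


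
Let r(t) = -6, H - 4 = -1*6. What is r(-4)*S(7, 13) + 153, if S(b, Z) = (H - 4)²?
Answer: -63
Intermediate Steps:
H = -2 (H = 4 - 1*6 = 4 - 6 = -2)
S(b, Z) = 36 (S(b, Z) = (-2 - 4)² = (-6)² = 36)
r(-4)*S(7, 13) + 153 = -6*36 + 153 = -216 + 153 = -63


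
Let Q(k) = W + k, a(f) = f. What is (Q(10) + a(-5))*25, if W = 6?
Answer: 275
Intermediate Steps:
Q(k) = 6 + k
(Q(10) + a(-5))*25 = ((6 + 10) - 5)*25 = (16 - 5)*25 = 11*25 = 275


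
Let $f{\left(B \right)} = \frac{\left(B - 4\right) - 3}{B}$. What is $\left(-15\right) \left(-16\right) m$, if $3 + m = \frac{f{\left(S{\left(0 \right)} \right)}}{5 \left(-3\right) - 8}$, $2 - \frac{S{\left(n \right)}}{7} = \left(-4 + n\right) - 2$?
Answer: $- \frac{16770}{23} \approx -729.13$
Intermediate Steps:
$S{\left(n \right)} = 56 - 7 n$ ($S{\left(n \right)} = 14 - 7 \left(\left(-4 + n\right) - 2\right) = 14 - 7 \left(-6 + n\right) = 14 - \left(-42 + 7 n\right) = 56 - 7 n$)
$f{\left(B \right)} = \frac{-7 + B}{B}$ ($f{\left(B \right)} = \frac{\left(-4 + B\right) - 3}{B} = \frac{-7 + B}{B}$)
$m = - \frac{559}{184}$ ($m = -3 + \frac{\frac{1}{56 - 0} \left(-7 + \left(56 - 0\right)\right)}{5 \left(-3\right) - 8} = -3 + \frac{\frac{1}{56 + 0} \left(-7 + \left(56 + 0\right)\right)}{-15 - 8} = -3 + \frac{\frac{1}{56} \left(-7 + 56\right)}{-23} = -3 - \frac{\frac{1}{56} \cdot 49}{23} = -3 - \frac{7}{184} = - \frac{559}{184} \approx -3.038$)
$\left(-15\right) \left(-16\right) m = \left(-15\right) \left(-16\right) \left(- \frac{559}{184}\right) = 240 \left(- \frac{559}{184}\right) = - \frac{16770}{23}$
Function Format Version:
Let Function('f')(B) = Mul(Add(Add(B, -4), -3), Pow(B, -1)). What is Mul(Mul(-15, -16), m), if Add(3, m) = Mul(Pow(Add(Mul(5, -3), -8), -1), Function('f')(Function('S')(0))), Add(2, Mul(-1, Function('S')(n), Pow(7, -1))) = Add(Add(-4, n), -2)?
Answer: Rational(-16770, 23) ≈ -729.13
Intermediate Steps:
Function('S')(n) = Add(56, Mul(-7, n)) (Function('S')(n) = Add(14, Mul(-7, Add(Add(-4, n), -2))) = Add(14, Mul(-7, Add(-6, n))) = Add(14, Add(42, Mul(-7, n))) = Add(56, Mul(-7, n)))
Function('f')(B) = Mul(Pow(B, -1), Add(-7, B)) (Function('f')(B) = Mul(Add(Add(-4, B), -3), Pow(B, -1)) = Mul(Add(-7, B), Pow(B, -1)) = Mul(Pow(B, -1), Add(-7, B)))
m = Rational(-559, 184) (m = Add(-3, Mul(Pow(Add(Mul(5, -3), -8), -1), Mul(Pow(Add(56, Mul(-7, 0)), -1), Add(-7, Add(56, Mul(-7, 0)))))) = Add(-3, Mul(Pow(Add(-15, -8), -1), Mul(Pow(Add(56, 0), -1), Add(-7, Add(56, 0))))) = Add(-3, Mul(Pow(-23, -1), Mul(Pow(56, -1), Add(-7, 56)))) = Add(-3, Mul(Rational(-1, 23), Mul(Rational(1, 56), 49))) = Add(-3, Mul(Rational(-1, 23), Rational(7, 8))) = Add(-3, Rational(-7, 184)) = Rational(-559, 184) ≈ -3.0380)
Mul(Mul(-15, -16), m) = Mul(Mul(-15, -16), Rational(-559, 184)) = Mul(240, Rational(-559, 184)) = Rational(-16770, 23)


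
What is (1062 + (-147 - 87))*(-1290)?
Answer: -1068120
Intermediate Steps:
(1062 + (-147 - 87))*(-1290) = (1062 - 234)*(-1290) = 828*(-1290) = -1068120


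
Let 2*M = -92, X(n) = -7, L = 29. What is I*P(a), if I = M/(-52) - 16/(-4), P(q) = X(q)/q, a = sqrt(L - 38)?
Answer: 889*I/78 ≈ 11.397*I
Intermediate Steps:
a = 3*I (a = sqrt(29 - 38) = sqrt(-9) = 3*I ≈ 3.0*I)
M = -46 (M = (1/2)*(-92) = -46)
P(q) = -7/q
I = 127/26 (I = -46/(-52) - 16/(-4) = -46*(-1/52) - 16*(-1/4) = 23/26 + 4 = 127/26 ≈ 4.8846)
I*P(a) = 127*(-7*(-I/3))/26 = 127*(-(-7)*I/3)/26 = 127*(7*I/3)/26 = 889*I/78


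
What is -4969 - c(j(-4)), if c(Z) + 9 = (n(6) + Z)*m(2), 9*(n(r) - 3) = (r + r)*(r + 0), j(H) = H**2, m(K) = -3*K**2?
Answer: -4636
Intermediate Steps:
n(r) = 3 + 2*r**2/9 (n(r) = 3 + ((r + r)*(r + 0))/9 = 3 + ((2*r)*r)/9 = 3 + (2*r**2)/9 = 3 + 2*r**2/9)
c(Z) = -141 - 12*Z (c(Z) = -9 + ((3 + (2/9)*6**2) + Z)*(-3*2**2) = -9 + ((3 + (2/9)*36) + Z)*(-3*4) = -9 + ((3 + 8) + Z)*(-12) = -9 + (11 + Z)*(-12) = -9 + (-132 - 12*Z) = -141 - 12*Z)
-4969 - c(j(-4)) = -4969 - (-141 - 12*(-4)**2) = -4969 - (-141 - 12*16) = -4969 - (-141 - 192) = -4969 - 1*(-333) = -4969 + 333 = -4636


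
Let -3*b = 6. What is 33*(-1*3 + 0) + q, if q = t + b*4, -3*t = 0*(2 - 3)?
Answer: -107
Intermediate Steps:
t = 0 (t = -0*(2 - 3) = -0*(-1) = -⅓*0 = 0)
b = -2 (b = -⅓*6 = -2)
q = -8 (q = 0 - 2*4 = 0 - 8 = -8)
33*(-1*3 + 0) + q = 33*(-1*3 + 0) - 8 = 33*(-3 + 0) - 8 = 33*(-3) - 8 = -99 - 8 = -107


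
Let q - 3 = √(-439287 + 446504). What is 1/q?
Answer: -3/7208 + √7217/7208 ≈ 0.011370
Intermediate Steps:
q = 3 + √7217 (q = 3 + √(-439287 + 446504) = 3 + √7217 ≈ 87.953)
1/q = 1/(3 + √7217)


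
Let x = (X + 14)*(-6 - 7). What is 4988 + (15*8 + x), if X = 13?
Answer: 4757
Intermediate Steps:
x = -351 (x = (13 + 14)*(-6 - 7) = 27*(-13) = -351)
4988 + (15*8 + x) = 4988 + (15*8 - 351) = 4988 + (120 - 351) = 4988 - 231 = 4757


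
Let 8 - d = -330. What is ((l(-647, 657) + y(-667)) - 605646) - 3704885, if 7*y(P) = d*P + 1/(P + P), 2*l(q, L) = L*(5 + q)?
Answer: -42521839629/9338 ≈ -4.5536e+6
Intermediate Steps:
d = 338 (d = 8 - 1*(-330) = 8 + 330 = 338)
l(q, L) = L*(5 + q)/2 (l(q, L) = (L*(5 + q))/2 = L*(5 + q)/2)
y(P) = 1/(14*P) + 338*P/7 (y(P) = (338*P + 1/(P + P))/7 = (338*P + 1/(2*P))/7 = (1/(2*P) + 338*P)/7 = 1/(14*P) + 338*P/7)
((l(-647, 657) + y(-667)) - 605646) - 3704885 = (((1/2)*657*(5 - 647) + (1/14)*(1 + 676*(-667)**2)/(-667)) - 605646) - 3704885 = (((1/2)*657*(-642) + (1/14)*(-1/667)*(1 + 676*444889)) - 605646) - 3704885 = ((-210897 + (1/14)*(-1/667)*(1 + 300744964)) - 605646) - 3704885 = ((-210897 + (1/14)*(-1/667)*300744965) - 605646) - 3704885 = ((-210897 - 300744965/9338) - 605646) - 3704885 = (-2270101151/9338 - 605646) - 3704885 = -7925623499/9338 - 3704885 = -42521839629/9338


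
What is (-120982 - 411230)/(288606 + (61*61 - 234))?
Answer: -532212/292093 ≈ -1.8221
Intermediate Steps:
(-120982 - 411230)/(288606 + (61*61 - 234)) = -532212/(288606 + (3721 - 234)) = -532212/(288606 + 3487) = -532212/292093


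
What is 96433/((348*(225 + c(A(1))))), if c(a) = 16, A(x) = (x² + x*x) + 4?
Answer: 96433/83868 ≈ 1.1498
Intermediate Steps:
A(x) = 4 + 2*x² (A(x) = (x² + x²) + 4 = 2*x² + 4 = 4 + 2*x²)
96433/((348*(225 + c(A(1))))) = 96433/((348*(225 + 16))) = 96433/((348*241)) = 96433/83868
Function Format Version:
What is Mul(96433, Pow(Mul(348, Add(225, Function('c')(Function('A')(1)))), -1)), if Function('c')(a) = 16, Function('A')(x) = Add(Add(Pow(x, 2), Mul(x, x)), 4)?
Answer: Rational(96433, 83868) ≈ 1.1498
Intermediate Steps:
Function('A')(x) = Add(4, Mul(2, Pow(x, 2))) (Function('A')(x) = Add(Add(Pow(x, 2), Pow(x, 2)), 4) = Add(Mul(2, Pow(x, 2)), 4) = Add(4, Mul(2, Pow(x, 2))))
Mul(96433, Pow(Mul(348, Add(225, Function('c')(Function('A')(1)))), -1)) = Mul(96433, Pow(Mul(348, Add(225, 16)), -1)) = Mul(96433, Pow(Mul(348, 241), -1)) = Mul(96433, Pow(83868, -1)) = Mul(96433, Rational(1, 83868)) = Rational(96433, 83868)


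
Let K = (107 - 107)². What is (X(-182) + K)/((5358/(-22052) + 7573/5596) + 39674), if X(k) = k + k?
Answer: -11229672272/1224006830259 ≈ -0.0091745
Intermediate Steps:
X(k) = 2*k
K = 0 (K = 0² = 0)
(X(-182) + K)/((5358/(-22052) + 7573/5596) + 39674) = (2*(-182) + 0)/((5358/(-22052) + 7573/5596) + 39674) = (-364 + 0)/((5358*(-1/22052) + 7573*(1/5596)) + 39674) = -364/((-2679/11026 + 7573/5596) + 39674) = -364/(34254107/30850748 + 39674) = -364/1224006830259/30850748 = -364*30850748/1224006830259 = -11229672272/1224006830259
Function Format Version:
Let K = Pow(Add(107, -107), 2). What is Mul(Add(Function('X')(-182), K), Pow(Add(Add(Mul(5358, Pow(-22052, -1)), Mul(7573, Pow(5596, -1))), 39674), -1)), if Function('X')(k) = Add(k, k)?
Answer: Rational(-11229672272, 1224006830259) ≈ -0.0091745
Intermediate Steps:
Function('X')(k) = Mul(2, k)
K = 0 (K = Pow(0, 2) = 0)
Mul(Add(Function('X')(-182), K), Pow(Add(Add(Mul(5358, Pow(-22052, -1)), Mul(7573, Pow(5596, -1))), 39674), -1)) = Mul(Add(Mul(2, -182), 0), Pow(Add(Add(Mul(5358, Pow(-22052, -1)), Mul(7573, Pow(5596, -1))), 39674), -1)) = Mul(Add(-364, 0), Pow(Add(Add(Mul(5358, Rational(-1, 22052)), Mul(7573, Rational(1, 5596))), 39674), -1)) = Mul(-364, Pow(Add(Add(Rational(-2679, 11026), Rational(7573, 5596)), 39674), -1)) = Mul(-364, Pow(Add(Rational(34254107, 30850748), 39674), -1)) = Mul(-364, Pow(Rational(1224006830259, 30850748), -1)) = Mul(-364, Rational(30850748, 1224006830259)) = Rational(-11229672272, 1224006830259)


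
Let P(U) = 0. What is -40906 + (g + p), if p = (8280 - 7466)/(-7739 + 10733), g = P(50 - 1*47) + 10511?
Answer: -45500908/1497 ≈ -30395.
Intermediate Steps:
g = 10511 (g = 0 + 10511 = 10511)
p = 407/1497 (p = 814/2994 = 814*(1/2994) = 407/1497 ≈ 0.27188)
-40906 + (g + p) = -40906 + (10511 + 407/1497) = -40906 + 15735374/1497 = -45500908/1497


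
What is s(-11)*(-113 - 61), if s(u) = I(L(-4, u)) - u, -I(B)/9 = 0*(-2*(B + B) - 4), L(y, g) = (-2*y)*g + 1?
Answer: -1914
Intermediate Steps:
L(y, g) = 1 - 2*g*y (L(y, g) = -2*g*y + 1 = 1 - 2*g*y)
I(B) = 0 (I(B) = -0*(-2*(B + B) - 4) = -0*(-4*B - 4) = -0*(-4 - 4*B) = -9*0 = 0)
s(u) = -u (s(u) = 0 - u = -u)
s(-11)*(-113 - 61) = (-1*(-11))*(-113 - 61) = 11*(-174) = -1914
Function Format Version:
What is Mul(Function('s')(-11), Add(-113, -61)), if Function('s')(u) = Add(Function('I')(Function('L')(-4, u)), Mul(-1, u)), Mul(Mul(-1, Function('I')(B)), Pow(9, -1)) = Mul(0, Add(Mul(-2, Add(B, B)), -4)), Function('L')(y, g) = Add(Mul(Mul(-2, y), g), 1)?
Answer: -1914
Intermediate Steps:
Function('L')(y, g) = Add(1, Mul(-2, g, y)) (Function('L')(y, g) = Add(Mul(-2, g, y), 1) = Add(1, Mul(-2, g, y)))
Function('I')(B) = 0 (Function('I')(B) = Mul(-9, Mul(0, Add(Mul(-2, Add(B, B)), -4))) = Mul(-9, Mul(0, Add(Mul(-2, Mul(2, B)), -4))) = Mul(-9, Mul(0, Add(Mul(-4, B), -4))) = Mul(-9, Mul(0, Add(-4, Mul(-4, B)))) = Mul(-9, 0) = 0)
Function('s')(u) = Mul(-1, u) (Function('s')(u) = Add(0, Mul(-1, u)) = Mul(-1, u))
Mul(Function('s')(-11), Add(-113, -61)) = Mul(Mul(-1, -11), Add(-113, -61)) = Mul(11, -174) = -1914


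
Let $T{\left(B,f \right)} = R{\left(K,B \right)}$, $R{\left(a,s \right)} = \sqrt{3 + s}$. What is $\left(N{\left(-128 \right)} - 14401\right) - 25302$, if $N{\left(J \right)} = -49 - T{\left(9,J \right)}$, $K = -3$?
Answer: $-39752 - 2 \sqrt{3} \approx -39755.0$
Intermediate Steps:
$T{\left(B,f \right)} = \sqrt{3 + B}$
$N{\left(J \right)} = -49 - 2 \sqrt{3}$ ($N{\left(J \right)} = -49 - \sqrt{3 + 9} = -49 - \sqrt{12} = -49 - 2 \sqrt{3}$)
$\left(N{\left(-128 \right)} - 14401\right) - 25302 = \left(\left(-49 - 2 \sqrt{3}\right) - 14401\right) - 25302 = \left(-14450 - 2 \sqrt{3}\right) - 25302 = -39752 - 2 \sqrt{3}$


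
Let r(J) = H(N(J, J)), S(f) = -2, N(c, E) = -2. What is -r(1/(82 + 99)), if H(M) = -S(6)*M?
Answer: 4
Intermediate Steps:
H(M) = 2*M (H(M) = -(-2)*M = 2*M)
r(J) = -4 (r(J) = 2*(-2) = -4)
-r(1/(82 + 99)) = -1*(-4) = 4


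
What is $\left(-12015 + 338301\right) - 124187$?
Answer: $202099$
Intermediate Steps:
$\left(-12015 + 338301\right) - 124187 = 326286 + \left(-127681 + 3494\right) = 326286 - 124187 = 202099$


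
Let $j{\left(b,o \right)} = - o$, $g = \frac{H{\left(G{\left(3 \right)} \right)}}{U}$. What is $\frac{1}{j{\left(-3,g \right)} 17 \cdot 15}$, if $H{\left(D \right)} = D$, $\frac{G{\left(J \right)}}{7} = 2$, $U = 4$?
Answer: $- \frac{2}{1785} \approx -0.0011204$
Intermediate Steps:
$G{\left(J \right)} = 14$ ($G{\left(J \right)} = 7 \cdot 2 = 14$)
$g = \frac{7}{2}$ ($g = \frac{14}{4} = 14 \cdot \frac{1}{4} = \frac{7}{2} \approx 3.5$)
$\frac{1}{j{\left(-3,g \right)} 17 \cdot 15} = \frac{1}{\left(-1\right) \frac{7}{2} \cdot 17 \cdot 15} = \frac{1}{\left(- \frac{7}{2}\right) 17 \cdot 15} = \frac{1}{\left(- \frac{119}{2}\right) 15} = \frac{1}{- \frac{1785}{2}} = - \frac{2}{1785}$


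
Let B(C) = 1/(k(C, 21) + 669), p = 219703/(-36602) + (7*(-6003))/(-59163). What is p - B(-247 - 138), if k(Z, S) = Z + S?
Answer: -1165845815987/220157552810 ≈ -5.2955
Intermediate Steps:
p = -3820078649/721828042 (p = 219703*(-1/36602) - 42021*(-1/59163) = -219703/36602 + 14007/19721 = -3820078649/721828042 ≈ -5.2922)
k(Z, S) = S + Z
B(C) = 1/(690 + C) (B(C) = 1/((21 + C) + 669) = 1/(690 + C))
p - B(-247 - 138) = -3820078649/721828042 - 1/(690 + (-247 - 138)) = -3820078649/721828042 - 1/(690 - 385) = -3820078649/721828042 - 1/305 = -1165845815987/220157552810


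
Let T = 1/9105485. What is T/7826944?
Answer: 1/71268121187840 ≈ 1.4032e-14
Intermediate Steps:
T = 1/9105485 ≈ 1.0982e-7
T/7826944 = (1/9105485)/7826944 = (1/9105485)*(1/7826944) = 1/71268121187840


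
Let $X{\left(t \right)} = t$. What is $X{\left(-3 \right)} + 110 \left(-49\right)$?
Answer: $-5393$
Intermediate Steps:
$X{\left(-3 \right)} + 110 \left(-49\right) = -3 + 110 \left(-49\right) = -3 - 5390 = -5393$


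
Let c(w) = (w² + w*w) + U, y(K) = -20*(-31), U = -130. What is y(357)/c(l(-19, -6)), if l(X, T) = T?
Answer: -310/29 ≈ -10.690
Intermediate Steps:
y(K) = 620
c(w) = -130 + 2*w² (c(w) = (w² + w*w) - 130 = (w² + w²) - 130 = 2*w² - 130 = -130 + 2*w²)
y(357)/c(l(-19, -6)) = 620/(-130 + 2*(-6)²) = 620/(-130 + 2*36) = 620/(-130 + 72) = 620/(-58) = 620*(-1/58) = -310/29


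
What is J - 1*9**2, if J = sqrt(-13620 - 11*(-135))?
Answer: -81 + I*sqrt(12135) ≈ -81.0 + 110.16*I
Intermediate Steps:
J = I*sqrt(12135) (J = sqrt(-13620 + 1485) = sqrt(-12135) = I*sqrt(12135) ≈ 110.16*I)
J - 1*9**2 = I*sqrt(12135) - 1*9**2 = I*sqrt(12135) - 1*81 = I*sqrt(12135) - 81 = -81 + I*sqrt(12135)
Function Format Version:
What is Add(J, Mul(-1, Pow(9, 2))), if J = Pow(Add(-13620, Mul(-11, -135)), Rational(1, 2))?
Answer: Add(-81, Mul(I, Pow(12135, Rational(1, 2)))) ≈ Add(-81.000, Mul(110.16, I))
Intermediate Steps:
J = Mul(I, Pow(12135, Rational(1, 2))) (J = Pow(Add(-13620, 1485), Rational(1, 2)) = Pow(-12135, Rational(1, 2)) = Mul(I, Pow(12135, Rational(1, 2))) ≈ Mul(110.16, I))
Add(J, Mul(-1, Pow(9, 2))) = Add(Mul(I, Pow(12135, Rational(1, 2))), Mul(-1, Pow(9, 2))) = Add(Mul(I, Pow(12135, Rational(1, 2))), Mul(-1, 81)) = Add(Mul(I, Pow(12135, Rational(1, 2))), -81) = Add(-81, Mul(I, Pow(12135, Rational(1, 2))))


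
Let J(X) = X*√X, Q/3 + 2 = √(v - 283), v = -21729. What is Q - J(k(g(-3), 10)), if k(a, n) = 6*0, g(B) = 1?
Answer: -6 + 6*I*√5503 ≈ -6.0 + 445.09*I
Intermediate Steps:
k(a, n) = 0
Q = -6 + 6*I*√5503 (Q = -6 + 3*√(-21729 - 283) = -6 + 3*√(-22012) = -6 + 3*(2*I*√5503) = -6 + 6*I*√5503 ≈ -6.0 + 445.09*I)
J(X) = X^(3/2)
Q - J(k(g(-3), 10)) = (-6 + 6*I*√5503) - 0^(3/2) = (-6 + 6*I*√5503) - 1*0 = (-6 + 6*I*√5503) + 0 = -6 + 6*I*√5503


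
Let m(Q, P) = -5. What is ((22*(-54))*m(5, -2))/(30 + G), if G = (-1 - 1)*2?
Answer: 2970/13 ≈ 228.46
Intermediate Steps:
G = -4 (G = -2*2 = -4)
((22*(-54))*m(5, -2))/(30 + G) = ((22*(-54))*(-5))/(30 - 4) = (-1188*(-5))/26 = (1/26)*5940 = 2970/13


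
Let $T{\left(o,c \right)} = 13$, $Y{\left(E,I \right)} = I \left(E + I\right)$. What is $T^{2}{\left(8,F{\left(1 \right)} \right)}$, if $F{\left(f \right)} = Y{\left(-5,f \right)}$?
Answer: $169$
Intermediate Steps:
$F{\left(f \right)} = f \left(-5 + f\right)$
$T^{2}{\left(8,F{\left(1 \right)} \right)} = 13^{2} = 169$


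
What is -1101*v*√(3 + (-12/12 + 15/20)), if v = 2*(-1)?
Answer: 1101*√11 ≈ 3651.6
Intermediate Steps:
v = -2
-1101*v*√(3 + (-12/12 + 15/20)) = -(-2202)*√(3 + (-12/12 + 15/20)) = -(-2202)*√(3 + (-12*1/12 + 15*(1/20))) = -(-2202)*√(3 + (-1 + ¾)) = -(-2202)*√(3 - ¼) = -(-2202)*√(11/4) = -(-2202)*√11/2 = -(-1101)*√11 = 1101*√11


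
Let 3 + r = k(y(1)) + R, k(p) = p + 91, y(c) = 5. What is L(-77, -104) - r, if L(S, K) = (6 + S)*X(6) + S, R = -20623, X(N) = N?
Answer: 20027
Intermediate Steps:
k(p) = 91 + p
L(S, K) = 36 + 7*S (L(S, K) = (6 + S)*6 + S = (36 + 6*S) + S = 36 + 7*S)
r = -20530 (r = -3 + ((91 + 5) - 20623) = -3 + (96 - 20623) = -3 - 20527 = -20530)
L(-77, -104) - r = (36 + 7*(-77)) - 1*(-20530) = (36 - 539) + 20530 = -503 + 20530 = 20027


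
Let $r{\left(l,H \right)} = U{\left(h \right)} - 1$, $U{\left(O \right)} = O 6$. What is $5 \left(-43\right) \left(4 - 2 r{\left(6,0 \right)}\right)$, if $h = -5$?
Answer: $-14190$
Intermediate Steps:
$U{\left(O \right)} = 6 O$
$r{\left(l,H \right)} = -31$ ($r{\left(l,H \right)} = 6 \left(-5\right) - 1 = -30 - 1 = -31$)
$5 \left(-43\right) \left(4 - 2 r{\left(6,0 \right)}\right) = 5 \left(-43\right) \left(4 - -62\right) = - 215 \left(4 + 62\right) = \left(-215\right) 66 = -14190$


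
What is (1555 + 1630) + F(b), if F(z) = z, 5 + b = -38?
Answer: 3142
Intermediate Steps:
b = -43 (b = -5 - 38 = -43)
(1555 + 1630) + F(b) = (1555 + 1630) - 43 = 3185 - 43 = 3142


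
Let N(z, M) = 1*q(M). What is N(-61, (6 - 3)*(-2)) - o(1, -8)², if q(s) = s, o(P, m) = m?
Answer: -70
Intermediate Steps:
N(z, M) = M (N(z, M) = 1*M = M)
N(-61, (6 - 3)*(-2)) - o(1, -8)² = (6 - 3)*(-2) - 1*(-8)² = 3*(-2) - 1*64 = -6 - 64 = -70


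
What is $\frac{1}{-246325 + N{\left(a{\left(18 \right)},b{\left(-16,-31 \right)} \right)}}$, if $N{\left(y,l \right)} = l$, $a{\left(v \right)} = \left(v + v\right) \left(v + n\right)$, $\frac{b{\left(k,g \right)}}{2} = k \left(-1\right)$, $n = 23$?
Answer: $- \frac{1}{246293} \approx -4.0602 \cdot 10^{-6}$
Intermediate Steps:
$b{\left(k,g \right)} = - 2 k$ ($b{\left(k,g \right)} = 2 k \left(-1\right) = 2 \left(- k\right) = - 2 k$)
$a{\left(v \right)} = 2 v \left(23 + v\right)$ ($a{\left(v \right)} = \left(v + v\right) \left(v + 23\right) = 2 v \left(23 + v\right)$)
$\frac{1}{-246325 + N{\left(a{\left(18 \right)},b{\left(-16,-31 \right)} \right)}} = \frac{1}{-246325 - -32} = \frac{1}{-246325 + 32} = \frac{1}{-246293} = - \frac{1}{246293}$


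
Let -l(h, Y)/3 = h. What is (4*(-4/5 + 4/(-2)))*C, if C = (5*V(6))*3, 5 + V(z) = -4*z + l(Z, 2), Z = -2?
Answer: 3864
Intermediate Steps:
l(h, Y) = -3*h
V(z) = 1 - 4*z (V(z) = -5 + (-4*z - 3*(-2)) = -5 + (-4*z + 6) = -5 + (6 - 4*z) = 1 - 4*z)
C = -345 (C = (5*(1 - 4*6))*3 = (5*(1 - 24))*3 = (5*(-23))*3 = -115*3 = -345)
(4*(-4/5 + 4/(-2)))*C = (4*(-4/5 + 4/(-2)))*(-345) = (4*(-4*⅕ + 4*(-½)))*(-345) = (4*(-⅘ - 2))*(-345) = (4*(-14/5))*(-345) = -56/5*(-345) = 3864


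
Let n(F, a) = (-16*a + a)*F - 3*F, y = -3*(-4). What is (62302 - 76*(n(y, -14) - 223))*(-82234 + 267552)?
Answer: -20298621812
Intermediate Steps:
y = 12
n(F, a) = -3*F - 15*F*a (n(F, a) = (-15*a)*F - 3*F = -15*F*a - 3*F = -3*F - 15*F*a)
(62302 - 76*(n(y, -14) - 223))*(-82234 + 267552) = (62302 - 76*(-3*12*(1 + 5*(-14)) - 223))*(-82234 + 267552) = (62302 - 76*(-3*12*(1 - 70) - 223))*185318 = (62302 - 76*(-3*12*(-69) - 223))*185318 = (62302 - 76*(2484 - 223))*185318 = (62302 - 76*2261)*185318 = (62302 - 171836)*185318 = -109534*185318 = -20298621812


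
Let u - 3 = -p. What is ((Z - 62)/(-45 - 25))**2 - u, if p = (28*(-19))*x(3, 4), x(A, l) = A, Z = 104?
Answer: -39966/25 ≈ -1598.6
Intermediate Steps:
p = -1596 (p = (28*(-19))*3 = -532*3 = -1596)
u = 1599 (u = 3 - 1*(-1596) = 3 + 1596 = 1599)
((Z - 62)/(-45 - 25))**2 - u = ((104 - 62)/(-45 - 25))**2 - 1*1599 = (42/(-70))**2 - 1599 = (42*(-1/70))**2 - 1599 = (-3/5)**2 - 1599 = 9/25 - 1599 = -39966/25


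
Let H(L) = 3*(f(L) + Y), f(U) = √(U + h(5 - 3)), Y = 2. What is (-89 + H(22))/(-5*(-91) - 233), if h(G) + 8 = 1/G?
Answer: -83/222 + √58/148 ≈ -0.32242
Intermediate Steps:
h(G) = -8 + 1/G
f(U) = √(-15/2 + U) (f(U) = √(U + (-8 + 1/(5 - 3))) = √(U + (-8 + 1/2)) = √(U + (-8 + ½)) = √(U - 15/2) = √(-15/2 + U))
H(L) = 6 + 3*√(-30 + 4*L)/2 (H(L) = 3*(√(-30 + 4*L)/2 + 2) = 3*(2 + √(-30 + 4*L)/2) = 6 + 3*√(-30 + 4*L)/2)
(-89 + H(22))/(-5*(-91) - 233) = (-89 + (6 + 3*√(-30 + 4*22)/2))/(-5*(-91) - 233) = (-89 + (6 + 3*√(-30 + 88)/2))/(455 - 233) = (-89 + (6 + 3*√58/2))/222 = (-83 + 3*√58/2)*(1/222) = -83/222 + √58/148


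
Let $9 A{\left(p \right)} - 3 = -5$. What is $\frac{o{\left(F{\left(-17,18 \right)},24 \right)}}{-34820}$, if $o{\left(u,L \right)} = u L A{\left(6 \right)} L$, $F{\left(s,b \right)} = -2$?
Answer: $- \frac{64}{8705} \approx -0.0073521$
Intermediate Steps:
$A{\left(p \right)} = - \frac{2}{9}$ ($A{\left(p \right)} = \frac{1}{3} + \frac{1}{9} \left(-5\right) = \frac{1}{3} - \frac{5}{9} = - \frac{2}{9}$)
$o{\left(u,L \right)} = - \frac{2 u L^{2}}{9}$ ($o{\left(u,L \right)} = u L \left(- \frac{2}{9}\right) L = L u \left(- \frac{2}{9}\right) L = - \frac{2 L u}{9} L = - \frac{2 u L^{2}}{9}$)
$\frac{o{\left(F{\left(-17,18 \right)},24 \right)}}{-34820} = \frac{\left(- \frac{2}{9}\right) \left(-2\right) 24^{2}}{-34820} = \left(- \frac{2}{9}\right) \left(-2\right) 576 \left(- \frac{1}{34820}\right) = 256 \left(- \frac{1}{34820}\right) = - \frac{64}{8705}$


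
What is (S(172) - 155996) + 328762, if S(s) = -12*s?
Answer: 170702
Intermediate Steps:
(S(172) - 155996) + 328762 = (-12*172 - 155996) + 328762 = (-2064 - 155996) + 328762 = -158060 + 328762 = 170702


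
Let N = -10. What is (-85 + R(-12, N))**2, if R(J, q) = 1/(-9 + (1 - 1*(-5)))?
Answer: 65536/9 ≈ 7281.8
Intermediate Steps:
R(J, q) = -1/3 (R(J, q) = 1/(-9 + (1 + 5)) = 1/(-9 + 6) = 1/(-3) = -1/3)
(-85 + R(-12, N))**2 = (-85 - 1/3)**2 = (-256/3)**2 = 65536/9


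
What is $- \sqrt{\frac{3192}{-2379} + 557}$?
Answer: $- \frac{\sqrt{349425141}}{793} \approx -23.572$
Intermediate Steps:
$- \sqrt{\frac{3192}{-2379} + 557} = - \sqrt{3192 \left(- \frac{1}{2379}\right) + 557} = - \sqrt{- \frac{1064}{793} + 557} = - \sqrt{\frac{440637}{793}} = - \frac{\sqrt{349425141}}{793}$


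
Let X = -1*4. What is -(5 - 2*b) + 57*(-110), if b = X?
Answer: -6283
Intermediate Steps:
X = -4
b = -4
-(5 - 2*b) + 57*(-110) = -(5 - 2*(-4)) + 57*(-110) = -(5 + 8) - 6270 = -1*13 - 6270 = -13 - 6270 = -6283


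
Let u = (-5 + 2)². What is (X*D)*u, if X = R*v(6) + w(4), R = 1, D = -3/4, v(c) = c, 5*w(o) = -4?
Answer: -351/10 ≈ -35.100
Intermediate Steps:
w(o) = -⅘ (w(o) = (⅕)*(-4) = -⅘)
D = -¾ (D = -3*¼ = -¾ ≈ -0.75000)
u = 9 (u = (-3)² = 9)
X = 26/5 (X = 1*6 - ⅘ = 6 - ⅘ = 26/5 ≈ 5.2000)
(X*D)*u = ((26/5)*(-¾))*9 = -39/10*9 = -351/10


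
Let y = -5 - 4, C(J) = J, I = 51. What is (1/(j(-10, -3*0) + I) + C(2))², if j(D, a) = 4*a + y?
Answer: 7225/1764 ≈ 4.0958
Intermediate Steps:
y = -9
j(D, a) = -9 + 4*a (j(D, a) = 4*a - 9 = -9 + 4*a)
(1/(j(-10, -3*0) + I) + C(2))² = (1/((-9 + 4*(-3*0)) + 51) + 2)² = (1/((-9 + 4*0) + 51) + 2)² = (1/((-9 + 0) + 51) + 2)² = (1/(-9 + 51) + 2)² = (1/42 + 2)² = (85/42)² = 7225/1764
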